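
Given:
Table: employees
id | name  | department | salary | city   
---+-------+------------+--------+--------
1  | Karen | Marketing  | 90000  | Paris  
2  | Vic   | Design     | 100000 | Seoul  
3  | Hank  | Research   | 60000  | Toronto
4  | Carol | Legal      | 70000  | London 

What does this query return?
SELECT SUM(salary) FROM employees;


SUM(salary) = 90000 + 100000 + 60000 + 70000 = 320000

320000


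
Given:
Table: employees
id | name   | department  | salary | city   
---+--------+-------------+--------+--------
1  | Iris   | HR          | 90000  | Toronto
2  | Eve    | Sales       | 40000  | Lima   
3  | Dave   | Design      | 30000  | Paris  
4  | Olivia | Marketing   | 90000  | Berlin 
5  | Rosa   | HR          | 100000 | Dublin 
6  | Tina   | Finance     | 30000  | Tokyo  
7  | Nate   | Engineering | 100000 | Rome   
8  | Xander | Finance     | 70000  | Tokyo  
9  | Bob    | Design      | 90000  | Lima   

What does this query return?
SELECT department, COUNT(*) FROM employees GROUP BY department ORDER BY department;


Assigning each row to its department group:
  Iris -> HR
  Eve -> Sales
  Dave -> Design
  Olivia -> Marketing
  Rosa -> HR
  Tina -> Finance
  Nate -> Engineering
  Xander -> Finance
  Bob -> Design


6 groups:
Design, 2
Engineering, 1
Finance, 2
HR, 2
Marketing, 1
Sales, 1


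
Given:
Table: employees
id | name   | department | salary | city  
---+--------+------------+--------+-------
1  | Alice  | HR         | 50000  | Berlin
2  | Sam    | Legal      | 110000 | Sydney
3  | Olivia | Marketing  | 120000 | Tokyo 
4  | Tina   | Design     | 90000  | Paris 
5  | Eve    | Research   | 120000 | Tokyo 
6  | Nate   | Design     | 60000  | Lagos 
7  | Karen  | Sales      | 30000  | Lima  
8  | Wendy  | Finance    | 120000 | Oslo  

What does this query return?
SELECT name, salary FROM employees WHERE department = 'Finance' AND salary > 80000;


Filtering: department = 'Finance' AND salary > 80000
Matching: 1 rows

1 rows:
Wendy, 120000


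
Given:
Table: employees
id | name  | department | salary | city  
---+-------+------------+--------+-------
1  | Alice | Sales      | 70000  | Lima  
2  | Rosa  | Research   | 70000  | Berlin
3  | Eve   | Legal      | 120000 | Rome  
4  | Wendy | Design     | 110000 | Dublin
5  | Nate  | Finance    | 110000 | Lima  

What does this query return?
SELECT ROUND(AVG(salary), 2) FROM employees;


SUM(salary) = 480000
COUNT = 5
ROUND(AVG, 2) = ROUND(480000 / 5, 2) = 96000.0

96000.0


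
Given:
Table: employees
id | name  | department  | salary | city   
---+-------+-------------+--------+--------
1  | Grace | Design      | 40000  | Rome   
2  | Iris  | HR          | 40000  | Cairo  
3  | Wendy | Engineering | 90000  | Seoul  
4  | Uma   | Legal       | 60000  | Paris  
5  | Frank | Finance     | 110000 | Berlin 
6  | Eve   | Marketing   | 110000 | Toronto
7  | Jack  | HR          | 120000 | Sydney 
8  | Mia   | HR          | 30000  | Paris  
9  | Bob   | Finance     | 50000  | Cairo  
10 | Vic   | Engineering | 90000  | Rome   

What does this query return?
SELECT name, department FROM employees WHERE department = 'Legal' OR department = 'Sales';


Filtering: department = 'Legal' OR 'Sales'
Matching: 1 rows

1 rows:
Uma, Legal


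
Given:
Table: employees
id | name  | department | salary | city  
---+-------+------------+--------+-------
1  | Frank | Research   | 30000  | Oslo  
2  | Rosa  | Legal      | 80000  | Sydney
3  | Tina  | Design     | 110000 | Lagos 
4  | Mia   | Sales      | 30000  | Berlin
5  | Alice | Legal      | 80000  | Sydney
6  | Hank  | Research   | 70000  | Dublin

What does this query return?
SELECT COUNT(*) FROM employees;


COUNT(*) counts all rows

6


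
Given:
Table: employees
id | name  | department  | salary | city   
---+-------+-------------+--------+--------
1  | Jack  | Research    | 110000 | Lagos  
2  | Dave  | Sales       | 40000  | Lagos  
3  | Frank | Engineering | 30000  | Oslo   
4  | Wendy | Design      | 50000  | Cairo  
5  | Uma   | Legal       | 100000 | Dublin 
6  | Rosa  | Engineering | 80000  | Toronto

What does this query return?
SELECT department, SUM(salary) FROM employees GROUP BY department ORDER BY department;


Summing salary within each department:
  Design: 50000 = 50000
  Engineering: 30000 + 80000 = 110000
  Legal: 100000 = 100000
  Research: 110000 = 110000
  Sales: 40000 = 40000


5 groups:
Design, 50000
Engineering, 110000
Legal, 100000
Research, 110000
Sales, 40000


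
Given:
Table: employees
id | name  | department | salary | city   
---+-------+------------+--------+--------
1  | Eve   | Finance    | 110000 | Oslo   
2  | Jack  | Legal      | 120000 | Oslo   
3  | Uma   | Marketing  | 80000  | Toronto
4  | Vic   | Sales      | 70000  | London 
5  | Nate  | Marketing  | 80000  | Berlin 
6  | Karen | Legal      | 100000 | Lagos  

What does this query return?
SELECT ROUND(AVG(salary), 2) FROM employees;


SUM(salary) = 560000
COUNT = 6
ROUND(AVG, 2) = ROUND(560000 / 6, 2) = 93333.33

93333.33


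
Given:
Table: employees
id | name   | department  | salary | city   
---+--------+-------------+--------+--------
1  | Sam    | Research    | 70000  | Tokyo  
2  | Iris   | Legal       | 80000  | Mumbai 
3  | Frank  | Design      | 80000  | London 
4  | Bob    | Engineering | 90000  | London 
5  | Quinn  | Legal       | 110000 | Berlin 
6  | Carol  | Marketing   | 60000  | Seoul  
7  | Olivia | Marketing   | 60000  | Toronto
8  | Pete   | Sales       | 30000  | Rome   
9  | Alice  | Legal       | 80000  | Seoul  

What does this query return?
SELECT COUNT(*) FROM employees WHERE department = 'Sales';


Counting rows where department = 'Sales'
  Pete -> MATCH


1


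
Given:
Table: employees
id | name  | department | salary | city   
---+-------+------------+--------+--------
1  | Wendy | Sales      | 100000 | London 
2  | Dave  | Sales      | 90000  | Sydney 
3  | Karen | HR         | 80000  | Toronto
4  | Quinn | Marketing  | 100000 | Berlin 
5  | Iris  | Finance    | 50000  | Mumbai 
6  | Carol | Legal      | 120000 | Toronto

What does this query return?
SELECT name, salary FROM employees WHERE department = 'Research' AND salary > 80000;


Filtering: department = 'Research' AND salary > 80000
Matching: 0 rows

Empty result set (0 rows)


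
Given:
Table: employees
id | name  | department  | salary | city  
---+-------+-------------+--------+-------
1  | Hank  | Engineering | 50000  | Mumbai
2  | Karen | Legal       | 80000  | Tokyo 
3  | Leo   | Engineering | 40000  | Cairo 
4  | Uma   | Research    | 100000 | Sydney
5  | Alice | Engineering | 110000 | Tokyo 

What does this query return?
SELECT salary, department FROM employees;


Projecting columns: salary, department

5 rows:
50000, Engineering
80000, Legal
40000, Engineering
100000, Research
110000, Engineering


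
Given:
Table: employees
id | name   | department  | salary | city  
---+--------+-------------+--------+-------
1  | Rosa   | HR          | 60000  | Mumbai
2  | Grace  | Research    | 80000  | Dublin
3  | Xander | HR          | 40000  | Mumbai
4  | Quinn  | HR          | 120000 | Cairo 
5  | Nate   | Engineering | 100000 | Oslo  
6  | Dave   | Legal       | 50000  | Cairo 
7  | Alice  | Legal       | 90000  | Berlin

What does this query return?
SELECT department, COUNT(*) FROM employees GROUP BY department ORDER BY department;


Assigning each row to its department group:
  Rosa -> HR
  Grace -> Research
  Xander -> HR
  Quinn -> HR
  Nate -> Engineering
  Dave -> Legal
  Alice -> Legal


4 groups:
Engineering, 1
HR, 3
Legal, 2
Research, 1


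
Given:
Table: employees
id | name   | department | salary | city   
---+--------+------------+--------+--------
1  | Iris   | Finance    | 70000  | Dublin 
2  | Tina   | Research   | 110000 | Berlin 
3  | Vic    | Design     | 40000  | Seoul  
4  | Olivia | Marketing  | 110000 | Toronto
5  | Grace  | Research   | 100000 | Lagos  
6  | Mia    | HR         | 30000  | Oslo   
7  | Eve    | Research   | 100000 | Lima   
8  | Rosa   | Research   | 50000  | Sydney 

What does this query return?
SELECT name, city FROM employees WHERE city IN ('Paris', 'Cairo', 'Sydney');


Filtering: city IN ('Paris', 'Cairo', 'Sydney')
Matching: 1 rows

1 rows:
Rosa, Sydney


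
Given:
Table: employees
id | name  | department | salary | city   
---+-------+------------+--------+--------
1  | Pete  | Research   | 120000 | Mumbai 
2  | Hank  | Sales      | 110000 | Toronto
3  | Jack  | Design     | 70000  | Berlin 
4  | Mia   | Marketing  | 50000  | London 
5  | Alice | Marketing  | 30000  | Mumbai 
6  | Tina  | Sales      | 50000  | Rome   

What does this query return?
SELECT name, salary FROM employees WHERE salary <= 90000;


Filtering: salary <= 90000
Matching: 4 rows

4 rows:
Jack, 70000
Mia, 50000
Alice, 30000
Tina, 50000


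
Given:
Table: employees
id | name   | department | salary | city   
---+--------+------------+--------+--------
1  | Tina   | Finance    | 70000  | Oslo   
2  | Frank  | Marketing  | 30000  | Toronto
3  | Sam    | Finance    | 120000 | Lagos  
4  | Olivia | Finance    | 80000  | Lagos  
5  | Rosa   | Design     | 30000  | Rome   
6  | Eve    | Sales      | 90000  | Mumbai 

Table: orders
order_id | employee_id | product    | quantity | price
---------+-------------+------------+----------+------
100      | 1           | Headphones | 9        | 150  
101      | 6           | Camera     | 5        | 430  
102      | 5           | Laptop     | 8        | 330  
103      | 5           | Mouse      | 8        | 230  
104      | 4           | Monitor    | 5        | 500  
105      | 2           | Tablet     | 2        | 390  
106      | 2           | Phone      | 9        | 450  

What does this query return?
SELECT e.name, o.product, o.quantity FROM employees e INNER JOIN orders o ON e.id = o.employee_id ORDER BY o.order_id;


Joining employees.id = orders.employee_id:
  employee Tina (id=1) -> order Headphones
  employee Eve (id=6) -> order Camera
  employee Rosa (id=5) -> order Laptop
  employee Rosa (id=5) -> order Mouse
  employee Olivia (id=4) -> order Monitor
  employee Frank (id=2) -> order Tablet
  employee Frank (id=2) -> order Phone


7 rows:
Tina, Headphones, 9
Eve, Camera, 5
Rosa, Laptop, 8
Rosa, Mouse, 8
Olivia, Monitor, 5
Frank, Tablet, 2
Frank, Phone, 9


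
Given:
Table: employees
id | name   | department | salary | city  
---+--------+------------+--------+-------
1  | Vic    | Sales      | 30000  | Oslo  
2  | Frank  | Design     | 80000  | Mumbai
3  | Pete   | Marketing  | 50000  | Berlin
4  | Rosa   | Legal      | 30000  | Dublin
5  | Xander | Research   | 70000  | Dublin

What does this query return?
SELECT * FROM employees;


SELECT * returns all 5 rows with all columns

5 rows:
1, Vic, Sales, 30000, Oslo
2, Frank, Design, 80000, Mumbai
3, Pete, Marketing, 50000, Berlin
4, Rosa, Legal, 30000, Dublin
5, Xander, Research, 70000, Dublin


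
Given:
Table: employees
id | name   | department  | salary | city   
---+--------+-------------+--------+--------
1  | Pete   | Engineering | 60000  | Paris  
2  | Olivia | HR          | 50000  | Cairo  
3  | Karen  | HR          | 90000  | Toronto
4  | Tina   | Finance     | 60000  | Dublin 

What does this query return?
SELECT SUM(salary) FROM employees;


SUM(salary) = 60000 + 50000 + 90000 + 60000 = 260000

260000


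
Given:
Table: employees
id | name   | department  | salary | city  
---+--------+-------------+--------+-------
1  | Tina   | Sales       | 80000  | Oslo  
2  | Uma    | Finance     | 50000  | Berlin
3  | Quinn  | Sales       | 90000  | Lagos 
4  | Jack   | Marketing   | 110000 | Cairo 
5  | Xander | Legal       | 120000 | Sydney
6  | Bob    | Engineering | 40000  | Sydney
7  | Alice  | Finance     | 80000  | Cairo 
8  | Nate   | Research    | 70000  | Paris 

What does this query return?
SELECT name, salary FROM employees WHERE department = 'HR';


Filtering: department = 'HR'
Matching rows: 0

Empty result set (0 rows)


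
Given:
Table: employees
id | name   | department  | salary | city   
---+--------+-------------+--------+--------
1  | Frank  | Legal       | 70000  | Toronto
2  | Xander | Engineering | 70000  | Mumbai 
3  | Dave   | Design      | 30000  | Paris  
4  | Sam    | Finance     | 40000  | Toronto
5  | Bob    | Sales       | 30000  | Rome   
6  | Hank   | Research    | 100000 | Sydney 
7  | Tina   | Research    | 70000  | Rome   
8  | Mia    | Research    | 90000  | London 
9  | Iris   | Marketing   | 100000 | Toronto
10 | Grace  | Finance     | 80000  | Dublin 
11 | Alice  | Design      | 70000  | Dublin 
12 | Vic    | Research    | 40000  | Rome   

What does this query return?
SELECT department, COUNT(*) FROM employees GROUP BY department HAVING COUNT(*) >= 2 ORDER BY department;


Groups with count >= 2:
  Design: 2 -> PASS
  Finance: 2 -> PASS
  Research: 4 -> PASS
  Engineering: 1 -> filtered out
  Legal: 1 -> filtered out
  Marketing: 1 -> filtered out
  Sales: 1 -> filtered out


3 groups:
Design, 2
Finance, 2
Research, 4


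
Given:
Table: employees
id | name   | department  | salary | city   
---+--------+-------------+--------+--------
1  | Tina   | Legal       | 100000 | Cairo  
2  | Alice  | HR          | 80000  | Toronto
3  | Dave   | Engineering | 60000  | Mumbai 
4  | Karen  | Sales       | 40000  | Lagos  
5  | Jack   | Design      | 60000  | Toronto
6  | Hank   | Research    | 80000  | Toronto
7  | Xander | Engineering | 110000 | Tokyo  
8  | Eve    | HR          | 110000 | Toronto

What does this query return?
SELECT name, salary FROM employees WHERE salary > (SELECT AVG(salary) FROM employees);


Subquery: AVG(salary) = 80000.0
Filtering: salary > 80000.0
  Tina (100000) -> MATCH
  Xander (110000) -> MATCH
  Eve (110000) -> MATCH


3 rows:
Tina, 100000
Xander, 110000
Eve, 110000


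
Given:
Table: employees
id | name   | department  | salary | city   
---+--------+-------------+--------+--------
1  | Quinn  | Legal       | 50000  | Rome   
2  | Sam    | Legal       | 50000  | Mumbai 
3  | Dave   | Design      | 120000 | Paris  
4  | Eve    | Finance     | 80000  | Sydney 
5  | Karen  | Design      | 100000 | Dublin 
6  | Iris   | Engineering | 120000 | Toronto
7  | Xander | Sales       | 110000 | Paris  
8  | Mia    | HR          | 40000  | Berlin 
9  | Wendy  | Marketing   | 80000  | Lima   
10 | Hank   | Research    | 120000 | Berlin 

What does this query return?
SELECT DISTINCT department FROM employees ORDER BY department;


All 'department' values (row order): Legal, Legal, Design, Finance, Design, Engineering, Sales, HR, Marketing, Research
Removing duplicates leaves 8 unique value(s).

8 values:
Design
Engineering
Finance
HR
Legal
Marketing
Research
Sales


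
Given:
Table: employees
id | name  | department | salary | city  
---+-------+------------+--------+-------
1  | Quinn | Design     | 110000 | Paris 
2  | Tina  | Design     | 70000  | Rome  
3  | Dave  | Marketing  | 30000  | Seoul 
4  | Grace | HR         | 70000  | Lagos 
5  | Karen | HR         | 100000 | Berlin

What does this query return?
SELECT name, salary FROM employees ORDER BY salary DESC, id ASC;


Sorting by salary DESC, then id ASC for ties

5 rows:
Quinn, 110000
Karen, 100000
Tina, 70000
Grace, 70000
Dave, 30000


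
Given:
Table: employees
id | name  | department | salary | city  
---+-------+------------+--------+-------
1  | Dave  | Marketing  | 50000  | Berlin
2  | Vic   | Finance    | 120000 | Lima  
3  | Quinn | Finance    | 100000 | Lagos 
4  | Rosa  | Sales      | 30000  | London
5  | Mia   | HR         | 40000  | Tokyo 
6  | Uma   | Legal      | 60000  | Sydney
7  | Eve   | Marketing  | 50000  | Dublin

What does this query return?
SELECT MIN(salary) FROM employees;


Salaries: 50000, 120000, 100000, 30000, 40000, 60000, 50000
MIN = 30000

30000


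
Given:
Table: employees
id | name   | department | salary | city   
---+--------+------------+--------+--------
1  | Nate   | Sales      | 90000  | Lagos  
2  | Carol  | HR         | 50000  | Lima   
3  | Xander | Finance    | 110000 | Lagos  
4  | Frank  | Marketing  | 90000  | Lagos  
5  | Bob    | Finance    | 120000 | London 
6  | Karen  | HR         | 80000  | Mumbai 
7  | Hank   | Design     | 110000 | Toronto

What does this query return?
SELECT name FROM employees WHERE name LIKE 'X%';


LIKE 'X%' matches names starting with 'X'
Matching: 1

1 rows:
Xander


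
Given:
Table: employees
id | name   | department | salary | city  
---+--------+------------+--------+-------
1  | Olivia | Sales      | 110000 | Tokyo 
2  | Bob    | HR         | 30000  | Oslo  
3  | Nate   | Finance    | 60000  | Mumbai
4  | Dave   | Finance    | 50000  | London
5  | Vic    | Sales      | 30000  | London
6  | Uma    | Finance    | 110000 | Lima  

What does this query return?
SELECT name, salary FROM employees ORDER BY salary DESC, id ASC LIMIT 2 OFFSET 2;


Sort by salary DESC (id ASC tiebreak), then skip 2 and take 2
Rows 3 through 4

2 rows:
Nate, 60000
Dave, 50000


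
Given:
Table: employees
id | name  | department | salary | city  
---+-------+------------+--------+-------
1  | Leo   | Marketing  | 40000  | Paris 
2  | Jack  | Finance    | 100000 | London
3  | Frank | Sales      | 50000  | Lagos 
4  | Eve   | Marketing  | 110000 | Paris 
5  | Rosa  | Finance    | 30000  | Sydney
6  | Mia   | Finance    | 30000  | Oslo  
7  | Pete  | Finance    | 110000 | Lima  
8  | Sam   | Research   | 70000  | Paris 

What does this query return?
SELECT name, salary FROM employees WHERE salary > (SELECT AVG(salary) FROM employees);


Subquery: AVG(salary) = 67500.0
Filtering: salary > 67500.0
  Jack (100000) -> MATCH
  Eve (110000) -> MATCH
  Pete (110000) -> MATCH
  Sam (70000) -> MATCH


4 rows:
Jack, 100000
Eve, 110000
Pete, 110000
Sam, 70000


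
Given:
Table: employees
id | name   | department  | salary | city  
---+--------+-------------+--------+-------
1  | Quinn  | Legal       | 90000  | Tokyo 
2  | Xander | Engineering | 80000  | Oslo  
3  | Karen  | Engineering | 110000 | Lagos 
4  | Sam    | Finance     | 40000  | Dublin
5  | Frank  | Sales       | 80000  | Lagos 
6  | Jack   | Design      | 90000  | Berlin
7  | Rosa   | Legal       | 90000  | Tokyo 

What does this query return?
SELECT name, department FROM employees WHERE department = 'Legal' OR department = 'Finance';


Filtering: department = 'Legal' OR 'Finance'
Matching: 3 rows

3 rows:
Quinn, Legal
Sam, Finance
Rosa, Legal


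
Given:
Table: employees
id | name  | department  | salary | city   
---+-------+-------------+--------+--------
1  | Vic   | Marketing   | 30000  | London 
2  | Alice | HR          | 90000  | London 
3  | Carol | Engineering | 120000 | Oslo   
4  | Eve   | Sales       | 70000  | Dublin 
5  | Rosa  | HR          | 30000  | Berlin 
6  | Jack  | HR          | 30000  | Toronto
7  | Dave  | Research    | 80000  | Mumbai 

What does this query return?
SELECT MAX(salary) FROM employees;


Salaries: 30000, 90000, 120000, 70000, 30000, 30000, 80000
MAX = 120000

120000


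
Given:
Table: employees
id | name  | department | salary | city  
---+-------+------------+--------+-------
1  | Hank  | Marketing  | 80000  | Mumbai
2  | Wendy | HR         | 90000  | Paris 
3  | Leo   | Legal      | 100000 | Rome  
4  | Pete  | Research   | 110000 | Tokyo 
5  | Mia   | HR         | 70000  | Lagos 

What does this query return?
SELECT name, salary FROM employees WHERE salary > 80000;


Filtering: salary > 80000
Matching: 3 rows

3 rows:
Wendy, 90000
Leo, 100000
Pete, 110000


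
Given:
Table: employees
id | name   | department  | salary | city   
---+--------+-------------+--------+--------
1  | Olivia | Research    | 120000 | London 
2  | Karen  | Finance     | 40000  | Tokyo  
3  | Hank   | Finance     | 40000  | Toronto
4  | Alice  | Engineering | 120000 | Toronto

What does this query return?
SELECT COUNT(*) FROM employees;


COUNT(*) counts all rows

4


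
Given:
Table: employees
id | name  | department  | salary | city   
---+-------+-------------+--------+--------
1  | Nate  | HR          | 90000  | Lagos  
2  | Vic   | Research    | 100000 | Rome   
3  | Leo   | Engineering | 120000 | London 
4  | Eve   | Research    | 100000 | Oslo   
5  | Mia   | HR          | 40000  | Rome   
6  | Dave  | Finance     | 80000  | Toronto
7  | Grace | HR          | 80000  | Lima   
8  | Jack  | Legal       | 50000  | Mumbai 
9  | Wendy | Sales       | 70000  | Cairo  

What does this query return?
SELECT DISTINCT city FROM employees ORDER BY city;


All 'city' values (row order): Lagos, Rome, London, Oslo, Rome, Toronto, Lima, Mumbai, Cairo
Removing duplicates leaves 8 unique value(s).

8 values:
Cairo
Lagos
Lima
London
Mumbai
Oslo
Rome
Toronto


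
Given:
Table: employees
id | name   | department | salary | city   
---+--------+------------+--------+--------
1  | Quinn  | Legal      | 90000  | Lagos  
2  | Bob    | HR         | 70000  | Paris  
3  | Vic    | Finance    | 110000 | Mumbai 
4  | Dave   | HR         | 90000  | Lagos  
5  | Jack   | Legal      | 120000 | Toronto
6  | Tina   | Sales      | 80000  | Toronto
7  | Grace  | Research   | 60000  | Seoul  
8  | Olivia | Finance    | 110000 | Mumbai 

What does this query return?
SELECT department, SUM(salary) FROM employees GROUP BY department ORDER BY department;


Summing salary within each department:
  Finance: 110000 + 110000 = 220000
  HR: 70000 + 90000 = 160000
  Legal: 90000 + 120000 = 210000
  Research: 60000 = 60000
  Sales: 80000 = 80000


5 groups:
Finance, 220000
HR, 160000
Legal, 210000
Research, 60000
Sales, 80000


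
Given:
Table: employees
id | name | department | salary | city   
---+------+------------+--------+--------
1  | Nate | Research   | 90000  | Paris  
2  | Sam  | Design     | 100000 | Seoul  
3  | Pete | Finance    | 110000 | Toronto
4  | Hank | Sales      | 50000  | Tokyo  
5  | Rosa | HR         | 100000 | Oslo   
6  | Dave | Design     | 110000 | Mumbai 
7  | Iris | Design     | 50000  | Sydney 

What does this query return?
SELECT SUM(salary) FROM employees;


SUM(salary) = 90000 + 100000 + 110000 + 50000 + 100000 + 110000 + 50000 = 610000

610000


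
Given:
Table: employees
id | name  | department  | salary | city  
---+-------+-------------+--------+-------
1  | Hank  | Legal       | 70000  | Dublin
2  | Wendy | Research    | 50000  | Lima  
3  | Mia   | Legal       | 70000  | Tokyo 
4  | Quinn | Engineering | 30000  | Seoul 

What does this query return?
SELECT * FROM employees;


SELECT * returns all 4 rows with all columns

4 rows:
1, Hank, Legal, 70000, Dublin
2, Wendy, Research, 50000, Lima
3, Mia, Legal, 70000, Tokyo
4, Quinn, Engineering, 30000, Seoul


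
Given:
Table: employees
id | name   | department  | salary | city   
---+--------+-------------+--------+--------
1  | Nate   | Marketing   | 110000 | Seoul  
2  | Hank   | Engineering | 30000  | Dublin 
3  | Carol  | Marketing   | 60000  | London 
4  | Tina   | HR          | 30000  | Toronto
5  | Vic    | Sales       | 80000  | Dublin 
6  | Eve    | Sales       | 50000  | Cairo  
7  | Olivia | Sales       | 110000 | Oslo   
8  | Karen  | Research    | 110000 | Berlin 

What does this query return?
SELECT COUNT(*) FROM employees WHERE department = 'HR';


Counting rows where department = 'HR'
  Tina -> MATCH


1


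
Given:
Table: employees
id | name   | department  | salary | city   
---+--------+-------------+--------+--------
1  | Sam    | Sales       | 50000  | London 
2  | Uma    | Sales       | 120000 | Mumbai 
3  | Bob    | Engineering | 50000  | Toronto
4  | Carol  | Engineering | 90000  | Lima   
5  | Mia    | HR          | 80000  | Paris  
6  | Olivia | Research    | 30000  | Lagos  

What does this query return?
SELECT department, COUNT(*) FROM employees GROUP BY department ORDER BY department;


Assigning each row to its department group:
  Sam -> Sales
  Uma -> Sales
  Bob -> Engineering
  Carol -> Engineering
  Mia -> HR
  Olivia -> Research


4 groups:
Engineering, 2
HR, 1
Research, 1
Sales, 2


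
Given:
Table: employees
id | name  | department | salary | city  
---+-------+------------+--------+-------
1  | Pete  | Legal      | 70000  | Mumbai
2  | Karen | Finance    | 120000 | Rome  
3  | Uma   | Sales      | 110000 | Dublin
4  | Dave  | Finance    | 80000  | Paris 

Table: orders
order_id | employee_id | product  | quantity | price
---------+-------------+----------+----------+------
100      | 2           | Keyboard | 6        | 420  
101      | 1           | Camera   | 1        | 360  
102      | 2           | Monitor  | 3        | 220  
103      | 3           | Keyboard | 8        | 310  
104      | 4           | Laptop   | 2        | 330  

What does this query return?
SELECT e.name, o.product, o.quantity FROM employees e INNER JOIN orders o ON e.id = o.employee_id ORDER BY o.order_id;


Joining employees.id = orders.employee_id:
  employee Karen (id=2) -> order Keyboard
  employee Pete (id=1) -> order Camera
  employee Karen (id=2) -> order Monitor
  employee Uma (id=3) -> order Keyboard
  employee Dave (id=4) -> order Laptop


5 rows:
Karen, Keyboard, 6
Pete, Camera, 1
Karen, Monitor, 3
Uma, Keyboard, 8
Dave, Laptop, 2


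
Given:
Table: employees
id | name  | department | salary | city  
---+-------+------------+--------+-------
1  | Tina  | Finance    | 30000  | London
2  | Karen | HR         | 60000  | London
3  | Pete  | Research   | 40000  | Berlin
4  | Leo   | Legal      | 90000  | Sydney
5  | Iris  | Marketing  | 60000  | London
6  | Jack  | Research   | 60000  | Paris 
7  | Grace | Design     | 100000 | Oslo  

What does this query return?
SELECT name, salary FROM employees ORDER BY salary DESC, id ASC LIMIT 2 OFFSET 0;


Sort by salary DESC (id ASC tiebreak), then skip 0 and take 2
Rows 1 through 2

2 rows:
Grace, 100000
Leo, 90000


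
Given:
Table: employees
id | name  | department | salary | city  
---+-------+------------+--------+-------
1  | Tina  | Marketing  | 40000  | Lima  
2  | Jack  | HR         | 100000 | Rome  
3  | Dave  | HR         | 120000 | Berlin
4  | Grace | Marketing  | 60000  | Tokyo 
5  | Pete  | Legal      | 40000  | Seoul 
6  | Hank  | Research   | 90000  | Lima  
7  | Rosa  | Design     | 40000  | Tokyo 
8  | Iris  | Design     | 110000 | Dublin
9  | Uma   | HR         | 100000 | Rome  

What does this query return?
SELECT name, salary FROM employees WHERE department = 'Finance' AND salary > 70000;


Filtering: department = 'Finance' AND salary > 70000
Matching: 0 rows

Empty result set (0 rows)


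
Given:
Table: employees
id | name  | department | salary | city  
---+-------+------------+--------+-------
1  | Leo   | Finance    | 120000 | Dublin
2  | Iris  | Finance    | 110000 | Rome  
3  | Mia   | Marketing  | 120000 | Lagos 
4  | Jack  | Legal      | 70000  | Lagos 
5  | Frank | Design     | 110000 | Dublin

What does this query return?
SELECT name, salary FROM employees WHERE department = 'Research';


Filtering: department = 'Research'
Matching rows: 0

Empty result set (0 rows)


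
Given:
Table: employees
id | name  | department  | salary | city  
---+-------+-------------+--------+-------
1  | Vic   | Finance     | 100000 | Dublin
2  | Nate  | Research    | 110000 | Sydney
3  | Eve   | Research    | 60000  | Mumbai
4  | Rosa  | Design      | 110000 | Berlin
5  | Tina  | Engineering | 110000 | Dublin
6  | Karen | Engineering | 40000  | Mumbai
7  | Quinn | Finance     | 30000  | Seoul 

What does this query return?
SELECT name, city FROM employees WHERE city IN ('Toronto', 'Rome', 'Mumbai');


Filtering: city IN ('Toronto', 'Rome', 'Mumbai')
Matching: 2 rows

2 rows:
Eve, Mumbai
Karen, Mumbai


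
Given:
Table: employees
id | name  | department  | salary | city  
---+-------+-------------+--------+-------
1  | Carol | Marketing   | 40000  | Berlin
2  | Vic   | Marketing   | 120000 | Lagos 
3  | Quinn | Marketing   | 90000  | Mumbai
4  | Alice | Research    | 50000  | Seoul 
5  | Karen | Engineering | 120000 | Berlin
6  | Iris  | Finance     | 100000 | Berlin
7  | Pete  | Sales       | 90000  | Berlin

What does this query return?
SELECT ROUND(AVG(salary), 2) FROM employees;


SUM(salary) = 610000
COUNT = 7
ROUND(AVG, 2) = ROUND(610000 / 7, 2) = 87142.86

87142.86


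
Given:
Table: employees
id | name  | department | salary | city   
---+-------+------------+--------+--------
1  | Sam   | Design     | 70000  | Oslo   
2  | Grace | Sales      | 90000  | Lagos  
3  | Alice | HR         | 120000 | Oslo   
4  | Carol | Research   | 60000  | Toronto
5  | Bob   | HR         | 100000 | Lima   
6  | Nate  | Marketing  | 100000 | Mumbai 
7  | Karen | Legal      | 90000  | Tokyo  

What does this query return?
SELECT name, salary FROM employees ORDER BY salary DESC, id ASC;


Sorting by salary DESC, then id ASC for ties

7 rows:
Alice, 120000
Bob, 100000
Nate, 100000
Grace, 90000
Karen, 90000
Sam, 70000
Carol, 60000


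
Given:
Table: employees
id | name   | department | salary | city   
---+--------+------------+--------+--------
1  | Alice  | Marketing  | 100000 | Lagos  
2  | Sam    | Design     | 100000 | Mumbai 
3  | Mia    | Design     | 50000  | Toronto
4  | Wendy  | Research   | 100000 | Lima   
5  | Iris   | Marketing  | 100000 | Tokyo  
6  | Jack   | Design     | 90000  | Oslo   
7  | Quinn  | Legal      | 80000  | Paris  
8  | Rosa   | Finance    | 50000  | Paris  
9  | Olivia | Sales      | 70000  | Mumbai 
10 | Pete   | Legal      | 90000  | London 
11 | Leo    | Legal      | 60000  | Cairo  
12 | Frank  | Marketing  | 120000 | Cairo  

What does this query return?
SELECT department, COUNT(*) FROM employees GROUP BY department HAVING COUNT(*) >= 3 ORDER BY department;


Groups with count >= 3:
  Design: 3 -> PASS
  Legal: 3 -> PASS
  Marketing: 3 -> PASS
  Finance: 1 -> filtered out
  Research: 1 -> filtered out
  Sales: 1 -> filtered out


3 groups:
Design, 3
Legal, 3
Marketing, 3


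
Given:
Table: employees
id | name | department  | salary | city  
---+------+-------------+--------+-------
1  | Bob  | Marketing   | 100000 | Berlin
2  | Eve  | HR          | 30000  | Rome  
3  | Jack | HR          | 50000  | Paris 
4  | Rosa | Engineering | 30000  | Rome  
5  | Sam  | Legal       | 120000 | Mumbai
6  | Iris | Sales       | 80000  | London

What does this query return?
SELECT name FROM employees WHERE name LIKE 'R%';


LIKE 'R%' matches names starting with 'R'
Matching: 1

1 rows:
Rosa


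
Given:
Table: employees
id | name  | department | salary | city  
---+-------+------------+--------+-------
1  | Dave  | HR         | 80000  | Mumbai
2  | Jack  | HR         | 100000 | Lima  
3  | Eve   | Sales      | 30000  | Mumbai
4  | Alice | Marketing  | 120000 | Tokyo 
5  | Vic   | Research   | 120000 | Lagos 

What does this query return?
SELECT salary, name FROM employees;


Projecting columns: salary, name

5 rows:
80000, Dave
100000, Jack
30000, Eve
120000, Alice
120000, Vic


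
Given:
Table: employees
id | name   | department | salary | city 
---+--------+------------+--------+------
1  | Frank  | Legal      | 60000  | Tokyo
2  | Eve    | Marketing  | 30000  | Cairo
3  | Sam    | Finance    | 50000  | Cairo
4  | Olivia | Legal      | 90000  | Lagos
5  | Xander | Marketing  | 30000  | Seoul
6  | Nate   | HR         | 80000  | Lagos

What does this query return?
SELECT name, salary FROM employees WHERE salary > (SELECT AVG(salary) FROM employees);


Subquery: AVG(salary) = 56666.67
Filtering: salary > 56666.67
  Frank (60000) -> MATCH
  Olivia (90000) -> MATCH
  Nate (80000) -> MATCH


3 rows:
Frank, 60000
Olivia, 90000
Nate, 80000


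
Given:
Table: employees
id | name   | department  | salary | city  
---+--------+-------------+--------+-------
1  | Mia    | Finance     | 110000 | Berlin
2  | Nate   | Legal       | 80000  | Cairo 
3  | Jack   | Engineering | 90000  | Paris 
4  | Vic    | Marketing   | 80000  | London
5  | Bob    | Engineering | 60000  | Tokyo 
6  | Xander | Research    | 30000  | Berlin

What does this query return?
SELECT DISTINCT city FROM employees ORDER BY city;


All 'city' values (row order): Berlin, Cairo, Paris, London, Tokyo, Berlin
Removing duplicates leaves 5 unique value(s).

5 values:
Berlin
Cairo
London
Paris
Tokyo


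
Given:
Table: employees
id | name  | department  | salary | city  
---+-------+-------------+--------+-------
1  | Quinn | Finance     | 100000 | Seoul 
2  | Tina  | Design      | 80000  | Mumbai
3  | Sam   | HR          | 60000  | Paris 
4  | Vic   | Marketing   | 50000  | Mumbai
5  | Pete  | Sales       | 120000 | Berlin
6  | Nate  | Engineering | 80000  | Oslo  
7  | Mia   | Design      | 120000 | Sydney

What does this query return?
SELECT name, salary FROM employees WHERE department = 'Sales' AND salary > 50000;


Filtering: department = 'Sales' AND salary > 50000
Matching: 1 rows

1 rows:
Pete, 120000


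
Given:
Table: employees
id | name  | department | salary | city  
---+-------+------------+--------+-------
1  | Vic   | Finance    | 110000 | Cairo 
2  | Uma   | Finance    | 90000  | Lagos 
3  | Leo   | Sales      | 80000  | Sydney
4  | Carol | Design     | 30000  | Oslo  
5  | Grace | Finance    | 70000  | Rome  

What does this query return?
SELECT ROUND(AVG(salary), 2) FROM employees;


SUM(salary) = 380000
COUNT = 5
ROUND(AVG, 2) = ROUND(380000 / 5, 2) = 76000.0

76000.0


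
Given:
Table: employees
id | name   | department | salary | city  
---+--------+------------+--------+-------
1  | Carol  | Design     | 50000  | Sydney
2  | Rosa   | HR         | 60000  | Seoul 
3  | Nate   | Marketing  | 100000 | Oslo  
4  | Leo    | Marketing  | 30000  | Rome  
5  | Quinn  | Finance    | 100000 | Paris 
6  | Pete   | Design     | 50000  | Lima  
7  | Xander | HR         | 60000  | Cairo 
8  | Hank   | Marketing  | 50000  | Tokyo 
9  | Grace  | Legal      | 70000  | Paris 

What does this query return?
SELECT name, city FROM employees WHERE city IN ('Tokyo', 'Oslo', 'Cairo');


Filtering: city IN ('Tokyo', 'Oslo', 'Cairo')
Matching: 3 rows

3 rows:
Nate, Oslo
Xander, Cairo
Hank, Tokyo


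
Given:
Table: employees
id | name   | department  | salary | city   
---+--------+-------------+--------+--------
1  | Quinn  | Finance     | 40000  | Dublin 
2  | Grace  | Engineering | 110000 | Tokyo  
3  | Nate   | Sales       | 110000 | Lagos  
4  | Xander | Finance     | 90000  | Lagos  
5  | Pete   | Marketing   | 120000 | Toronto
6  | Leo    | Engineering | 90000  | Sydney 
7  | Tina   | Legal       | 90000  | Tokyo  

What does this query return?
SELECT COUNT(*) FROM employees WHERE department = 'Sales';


Counting rows where department = 'Sales'
  Nate -> MATCH


1


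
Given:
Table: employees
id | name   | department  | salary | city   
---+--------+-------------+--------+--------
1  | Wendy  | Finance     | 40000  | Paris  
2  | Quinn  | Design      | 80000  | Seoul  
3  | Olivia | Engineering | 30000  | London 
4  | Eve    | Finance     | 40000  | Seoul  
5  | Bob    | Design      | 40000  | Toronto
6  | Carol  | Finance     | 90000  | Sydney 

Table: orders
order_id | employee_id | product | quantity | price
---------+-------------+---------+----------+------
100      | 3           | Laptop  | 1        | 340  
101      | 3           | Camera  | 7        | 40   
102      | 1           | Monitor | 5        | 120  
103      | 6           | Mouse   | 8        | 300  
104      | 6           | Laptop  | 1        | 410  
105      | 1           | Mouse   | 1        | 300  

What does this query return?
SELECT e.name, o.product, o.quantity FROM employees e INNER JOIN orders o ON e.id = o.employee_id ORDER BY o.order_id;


Joining employees.id = orders.employee_id:
  employee Olivia (id=3) -> order Laptop
  employee Olivia (id=3) -> order Camera
  employee Wendy (id=1) -> order Monitor
  employee Carol (id=6) -> order Mouse
  employee Carol (id=6) -> order Laptop
  employee Wendy (id=1) -> order Mouse


6 rows:
Olivia, Laptop, 1
Olivia, Camera, 7
Wendy, Monitor, 5
Carol, Mouse, 8
Carol, Laptop, 1
Wendy, Mouse, 1


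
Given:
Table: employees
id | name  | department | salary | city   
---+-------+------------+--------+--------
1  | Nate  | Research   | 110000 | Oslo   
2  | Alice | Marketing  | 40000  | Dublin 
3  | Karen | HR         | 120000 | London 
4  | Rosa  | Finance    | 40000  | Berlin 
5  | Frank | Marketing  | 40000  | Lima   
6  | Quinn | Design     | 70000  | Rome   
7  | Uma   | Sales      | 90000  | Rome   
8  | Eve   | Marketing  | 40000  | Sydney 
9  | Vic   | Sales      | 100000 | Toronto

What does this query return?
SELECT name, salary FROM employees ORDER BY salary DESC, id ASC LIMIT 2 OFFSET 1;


Sort by salary DESC (id ASC tiebreak), then skip 1 and take 2
Rows 2 through 3

2 rows:
Nate, 110000
Vic, 100000


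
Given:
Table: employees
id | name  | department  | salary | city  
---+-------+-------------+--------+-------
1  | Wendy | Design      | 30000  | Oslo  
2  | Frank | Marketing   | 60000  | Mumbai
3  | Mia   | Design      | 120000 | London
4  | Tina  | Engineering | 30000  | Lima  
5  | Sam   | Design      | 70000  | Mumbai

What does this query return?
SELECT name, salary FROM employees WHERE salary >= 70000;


Filtering: salary >= 70000
Matching: 2 rows

2 rows:
Mia, 120000
Sam, 70000


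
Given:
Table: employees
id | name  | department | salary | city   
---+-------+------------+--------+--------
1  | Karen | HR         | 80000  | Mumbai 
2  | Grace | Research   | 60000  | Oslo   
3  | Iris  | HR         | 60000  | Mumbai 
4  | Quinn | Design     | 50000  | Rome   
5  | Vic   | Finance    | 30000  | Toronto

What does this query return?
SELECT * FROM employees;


SELECT * returns all 5 rows with all columns

5 rows:
1, Karen, HR, 80000, Mumbai
2, Grace, Research, 60000, Oslo
3, Iris, HR, 60000, Mumbai
4, Quinn, Design, 50000, Rome
5, Vic, Finance, 30000, Toronto


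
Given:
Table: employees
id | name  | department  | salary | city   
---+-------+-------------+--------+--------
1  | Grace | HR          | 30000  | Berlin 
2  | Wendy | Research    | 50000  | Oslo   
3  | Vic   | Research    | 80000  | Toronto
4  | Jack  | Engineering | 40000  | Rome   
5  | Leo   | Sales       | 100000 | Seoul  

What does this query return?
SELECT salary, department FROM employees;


Projecting columns: salary, department

5 rows:
30000, HR
50000, Research
80000, Research
40000, Engineering
100000, Sales


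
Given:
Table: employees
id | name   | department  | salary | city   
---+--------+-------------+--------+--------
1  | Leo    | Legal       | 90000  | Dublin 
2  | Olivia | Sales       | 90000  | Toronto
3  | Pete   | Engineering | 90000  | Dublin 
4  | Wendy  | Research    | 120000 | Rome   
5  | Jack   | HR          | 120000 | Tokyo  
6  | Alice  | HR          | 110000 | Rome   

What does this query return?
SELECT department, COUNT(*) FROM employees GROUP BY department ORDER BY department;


Assigning each row to its department group:
  Leo -> Legal
  Olivia -> Sales
  Pete -> Engineering
  Wendy -> Research
  Jack -> HR
  Alice -> HR


5 groups:
Engineering, 1
HR, 2
Legal, 1
Research, 1
Sales, 1


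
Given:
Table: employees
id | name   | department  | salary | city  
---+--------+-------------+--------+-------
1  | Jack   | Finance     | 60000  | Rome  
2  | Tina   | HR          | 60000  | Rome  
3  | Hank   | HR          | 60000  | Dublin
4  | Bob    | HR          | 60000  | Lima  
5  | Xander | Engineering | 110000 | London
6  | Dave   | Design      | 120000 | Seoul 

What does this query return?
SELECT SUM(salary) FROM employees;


SUM(salary) = 60000 + 60000 + 60000 + 60000 + 110000 + 120000 = 470000

470000


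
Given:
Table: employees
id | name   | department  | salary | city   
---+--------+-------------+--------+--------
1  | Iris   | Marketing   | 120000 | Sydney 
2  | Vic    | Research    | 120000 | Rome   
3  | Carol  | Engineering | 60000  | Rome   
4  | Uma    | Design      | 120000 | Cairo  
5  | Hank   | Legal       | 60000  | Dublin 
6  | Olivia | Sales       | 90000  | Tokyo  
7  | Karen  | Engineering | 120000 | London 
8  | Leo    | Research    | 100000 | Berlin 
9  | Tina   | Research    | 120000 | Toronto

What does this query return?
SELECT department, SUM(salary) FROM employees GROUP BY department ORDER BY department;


Summing salary within each department:
  Design: 120000 = 120000
  Engineering: 60000 + 120000 = 180000
  Legal: 60000 = 60000
  Marketing: 120000 = 120000
  Research: 120000 + 100000 + 120000 = 340000
  Sales: 90000 = 90000


6 groups:
Design, 120000
Engineering, 180000
Legal, 60000
Marketing, 120000
Research, 340000
Sales, 90000
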